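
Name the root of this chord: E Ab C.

Ab

The distinct letter names are E, Ab, C. Arranged as a stack of thirds they read Ab–C–E, so Ab is the root (an Ab augmented triad).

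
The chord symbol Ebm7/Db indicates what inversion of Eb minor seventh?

third inversion

Ebm7/Db means Eb minor seventh with Db in the bass. Db is the seventh of Eb minor seventh (Eb–Gb–Bb–Db), so this is third inversion.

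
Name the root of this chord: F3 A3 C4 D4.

D

The distinct letter names are F, A, C, D. Arranged as a stack of thirds they read D–F–A–C, so D is the root (a D minor seventh chord).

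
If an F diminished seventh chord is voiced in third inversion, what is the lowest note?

Ebb

In third inversion the seventh is lowest. For F diminished seventh (F–Ab–Cb–Ebb) that is Ebb.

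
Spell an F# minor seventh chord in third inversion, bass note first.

E, F#, A, C#

Spelling F# minor seventh: F#–A–C#–E. In third inversion the seventh is bass, giving E, F#, A, C# from the bottom.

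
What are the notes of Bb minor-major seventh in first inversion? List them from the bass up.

Bb minor-major seventh is Bb–Db–F–A. First inversion puts the third (Db) in the bass, with the remaining tones above: Db, F, A, Bb.

Db, F, A, Bb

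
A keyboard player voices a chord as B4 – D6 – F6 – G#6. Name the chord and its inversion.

The distinct note names are B, D, F, G#. Stacked in thirds they read G#–B–D–F, which is a diminished seventh chord on G#.
The lowest note is B, the third of the chord, so this is first inversion (figured bass 6/5).

G# diminished seventh, first inversion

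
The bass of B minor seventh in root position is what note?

The root of B minor seventh (B–D–F#–A) is B; that is the bass in root position.

B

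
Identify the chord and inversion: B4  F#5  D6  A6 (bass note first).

The pitch classes B, F#, D, A arrange in thirds as B–D–F#–A: a B minor seventh chord.
The lowest note is B, the root of the chord, so this is root position (figured bass 7).

B minor seventh, root position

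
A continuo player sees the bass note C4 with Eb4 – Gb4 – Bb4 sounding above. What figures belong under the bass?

The notes C, Eb, Gb, Bb stack in thirds as C–Eb–Gb–Bb — a C half-diminished seventh chord. The bass C is the root, so this is root position: figured 7.

7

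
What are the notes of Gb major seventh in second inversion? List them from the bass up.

Gb major seventh is Gb–Bb–Db–F. Second inversion puts the fifth (Db) in the bass, with the remaining tones above: Db, F, Gb, Bb.

Db, F, Gb, Bb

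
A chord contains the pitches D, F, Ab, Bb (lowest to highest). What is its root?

Reordering D, F, Ab, Bb into stacked thirds gives Bb–D–F–Ab; the bottom of that stack, Bb, is the root.

Bb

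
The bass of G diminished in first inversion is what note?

The third of G diminished (G–Bb–Db) is Bb; that is the bass in first inversion.

Bb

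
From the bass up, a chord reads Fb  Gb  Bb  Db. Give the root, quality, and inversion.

Reducing to letter names: Fb, Gb, Bb, Db. These stack in thirds as Gb–Bb–Db–Fb — a Gb dominant seventh chord.
The lowest note is Fb, the seventh of the chord, so this is third inversion (figured bass 4/2).

Gb dominant seventh, third inversion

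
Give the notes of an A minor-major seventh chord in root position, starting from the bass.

A, C, E, G#

The chord tones are A–C–E–G#. With the root (A) lowest for root position: A, C, E, G#.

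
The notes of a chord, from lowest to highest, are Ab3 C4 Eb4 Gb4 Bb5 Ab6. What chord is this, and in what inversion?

Ab dominant ninth, root position

The distinct note names are Ab, C, Eb, Gb, Bb. Stacked in thirds they read Ab–C–Eb–Gb–Bb, which is a dominant ninth chord on Ab.
With the root (Ab) in the bass, the chord is in root position.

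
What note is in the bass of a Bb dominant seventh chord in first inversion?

D

The third of Bb dominant seventh (Bb–D–F–Ab) is D; that is the bass in first inversion.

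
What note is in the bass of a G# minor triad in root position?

G#

The root of G# minor (G#–B–D#) is G#; that is the bass in root position.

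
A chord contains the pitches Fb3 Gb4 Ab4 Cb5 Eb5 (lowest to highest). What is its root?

The distinct letter names are Fb, Gb, Ab, Cb, Eb. Arranged as a stack of thirds they read Fb–Ab–Cb–Eb–Gb, so Fb is the root (an Fb major ninth chord).

Fb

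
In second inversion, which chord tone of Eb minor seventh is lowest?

Bb

The fifth of Eb minor seventh (Eb–Gb–Bb–Db) is Bb; that is the bass in second inversion.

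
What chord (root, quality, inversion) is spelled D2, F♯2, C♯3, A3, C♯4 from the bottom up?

D major seventh, root position

Reducing to letter names: D, F#, C#, A. These stack in thirds as D–F#–A–C# — a D major seventh chord.
With the root (D) in the bass, the chord is in root position (figured bass 7).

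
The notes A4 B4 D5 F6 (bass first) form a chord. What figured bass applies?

4/2

The notes A, B, D, F stack in thirds as B–D–F–A — a B half-diminished seventh chord. The bass A is the seventh, so this is third inversion: figured 4/2.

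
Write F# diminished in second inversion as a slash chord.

Second inversion of F# diminished has the fifth (C) in the bass. As a slash chord: F#dim/C.

F#dim/C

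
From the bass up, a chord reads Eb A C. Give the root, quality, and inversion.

Reducing to letter names: Eb, A, C. These stack in thirds as A–C–Eb — an A diminished triad.
Eb is the fifth of A diminished; fifth in the bass means second inversion (figured bass 6/4).

A diminished, second inversion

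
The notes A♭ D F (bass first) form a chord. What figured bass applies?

The notes Ab, D, F stack in thirds as D–F–Ab — a D diminished triad. The bass Ab is the fifth, so this is second inversion: figured 6/4.

6/4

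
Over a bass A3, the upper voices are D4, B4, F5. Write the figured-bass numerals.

4/2

The notes A, D, B, F stack in thirds as B–D–F–A — a B half-diminished seventh chord. The bass A is the seventh, so this is third inversion: figured 4/2.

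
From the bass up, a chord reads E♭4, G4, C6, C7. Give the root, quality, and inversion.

Reducing to letter names: Eb, G, C. These stack in thirds as C–Eb–G — a C minor triad.
The lowest note is Eb, the third of the chord, so this is first inversion (figured bass 6).

C minor, first inversion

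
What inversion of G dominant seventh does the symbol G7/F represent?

G7/F means G dominant seventh with F in the bass. F is the seventh of G dominant seventh (G–B–D–F), so this is third inversion.

third inversion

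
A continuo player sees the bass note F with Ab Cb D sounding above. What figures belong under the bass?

6/5

The notes F, Ab, Cb, D stack in thirds as D–F–Ab–Cb — a D diminished seventh chord. The bass F is the third, so this is first inversion: figured 6/5.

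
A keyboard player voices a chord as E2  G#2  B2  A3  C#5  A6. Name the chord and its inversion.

A major ninth, second inversion

The pitch classes E, G#, B, A, C# arrange in thirds as A–C#–E–G#–B: an A major ninth chord.
The lowest note is E, the fifth of the chord, so this is second inversion.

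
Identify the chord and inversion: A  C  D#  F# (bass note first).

The pitch classes A, C, D#, F# arrange in thirds as D#–F#–A–C: a D# diminished seventh chord.
The lowest note is A, the fifth of the chord, so this is second inversion (figured bass 4/3).

D# diminished seventh, second inversion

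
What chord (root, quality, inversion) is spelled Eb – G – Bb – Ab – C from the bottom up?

The pitch classes Eb, G, Bb, Ab, C arrange in thirds as Ab–C–Eb–G–Bb: an Ab major ninth chord.
The lowest note is Eb, the fifth of the chord, so this is second inversion.

Ab major ninth, second inversion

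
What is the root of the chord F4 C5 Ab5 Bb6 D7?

F, C, Ab, Bb, D are the tones of a Bb dominant ninth chord (Bb–D–F–Ab–C), making Bb the root.

Bb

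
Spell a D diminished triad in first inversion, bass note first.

The chord tones are D–F–Ab. With the third (F) lowest for first inversion: F, Ab, D.

F, Ab, D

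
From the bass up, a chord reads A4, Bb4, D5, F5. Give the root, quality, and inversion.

Bb major seventh, third inversion

The distinct note names are A, Bb, D, F. Stacked in thirds they read Bb–D–F–A, which is a major seventh chord on Bb.
With the seventh (A) in the bass, the chord is in third inversion (figured bass 4/2).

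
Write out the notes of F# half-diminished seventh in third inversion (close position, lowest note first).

E, F#, A, C

Spelling F# half-diminished seventh: F#–A–C–E. In third inversion the seventh is bass, giving E, F#, A, C from the bottom.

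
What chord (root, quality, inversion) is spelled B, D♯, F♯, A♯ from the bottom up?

B major seventh, root position

The distinct note names are B, D#, F#, A#. Stacked in thirds they read B–D#–F#–A#, which is a major seventh chord on B.
The lowest note is B, the root of the chord, so this is root position (figured bass 7).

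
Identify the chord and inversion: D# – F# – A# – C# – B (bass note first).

The distinct note names are D#, F#, A#, C#, B. Stacked in thirds they read B–D#–F#–A#–C#, which is a major ninth chord on B.
With the third (D#) in the bass, the chord is in first inversion.

B major ninth, first inversion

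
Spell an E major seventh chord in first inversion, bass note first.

G#, B, D#, E

Spelling E major seventh: E–G#–B–D#. In first inversion the third is bass, giving G#, B, D#, E from the bottom.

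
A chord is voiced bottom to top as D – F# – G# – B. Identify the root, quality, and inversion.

The distinct note names are D, F#, G#, B. Stacked in thirds they read G#–B–D–F#, which is a half-diminished seventh chord on G#.
The lowest note is D, the fifth of the chord, so this is second inversion (figured bass 4/3).

G# half-diminished seventh, second inversion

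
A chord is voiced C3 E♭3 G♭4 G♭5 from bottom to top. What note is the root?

C

Reordering C, Eb, Gb into stacked thirds gives C–Eb–Gb; the bottom of that stack, C, is the root.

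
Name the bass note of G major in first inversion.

B

The third of G major (G–B–D) is B; that is the bass in first inversion.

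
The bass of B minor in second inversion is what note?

F#

In second inversion the fifth is lowest. For B minor (B–D–F#) that is F#.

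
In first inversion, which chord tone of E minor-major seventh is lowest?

In first inversion the third is lowest. For E minor-major seventh (E–G–B–D#) that is G.

G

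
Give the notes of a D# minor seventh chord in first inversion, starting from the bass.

F#, A#, C#, D#

The chord tones are D#–F#–A#–C#. With the third (F#) lowest for first inversion: F#, A#, C#, D#.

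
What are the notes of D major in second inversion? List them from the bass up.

D major is D–F#–A. Second inversion puts the fifth (A) in the bass, with the remaining tones above: A, D, F#.

A, D, F#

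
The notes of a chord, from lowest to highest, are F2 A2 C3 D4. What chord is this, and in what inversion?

D minor seventh, first inversion

The pitch classes F, A, C, D arrange in thirds as D–F–A–C: a D minor seventh chord.
The lowest note is F, the third of the chord, so this is first inversion (figured bass 6/5).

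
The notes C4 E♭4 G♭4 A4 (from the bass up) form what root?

The distinct letter names are C, Eb, Gb, A. Arranged as a stack of thirds they read A–C–Eb–Gb, so A is the root (an A diminished seventh chord).

A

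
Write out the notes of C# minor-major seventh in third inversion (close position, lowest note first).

B#, C#, E, G#

C# minor-major seventh is C#–E–G#–B#. Third inversion puts the seventh (B#) in the bass, with the remaining tones above: B#, C#, E, G#.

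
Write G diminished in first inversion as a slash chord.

Gdim/Bb

First inversion of G diminished has the third (Bb) in the bass. As a slash chord: Gdim/Bb.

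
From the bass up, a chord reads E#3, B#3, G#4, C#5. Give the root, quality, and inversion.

C# major seventh, first inversion

The distinct note names are E#, B#, G#, C#. Stacked in thirds they read C#–E#–G#–B#, which is a major seventh chord on C#.
The lowest note is E#, the third of the chord, so this is first inversion (figured bass 6/5).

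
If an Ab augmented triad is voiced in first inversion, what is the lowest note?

C

In first inversion the third is lowest. For Ab augmented (Ab–C–E) that is C.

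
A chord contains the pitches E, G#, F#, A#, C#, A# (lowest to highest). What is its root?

F#

E, G#, F#, A#, C# are the tones of an F# dominant ninth chord (F#–A#–C#–E–G#), making F# the root.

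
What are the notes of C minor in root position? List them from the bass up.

Spelling C minor: C–Eb–G. In root position the root is bass, giving C, Eb, G from the bottom.

C, Eb, G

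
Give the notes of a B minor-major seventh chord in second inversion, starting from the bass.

F#, A#, B, D

The chord tones are B–D–F#–A#. With the fifth (F#) lowest for second inversion: F#, A#, B, D.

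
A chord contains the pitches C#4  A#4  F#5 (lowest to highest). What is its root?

Reordering C#, A#, F# into stacked thirds gives F#–A#–C#; the bottom of that stack, F#, is the root.

F#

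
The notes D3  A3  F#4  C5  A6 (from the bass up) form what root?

D

D, A, F#, C are the tones of a D dominant seventh chord (D–F#–A–C), making D the root.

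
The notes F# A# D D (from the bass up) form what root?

D

Reordering F#, A#, D into stacked thirds gives D–F#–A#; the bottom of that stack, D, is the root.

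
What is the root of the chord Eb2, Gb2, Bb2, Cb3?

Cb

Reordering Eb, Gb, Bb, Cb into stacked thirds gives Cb–Eb–Gb–Bb; the bottom of that stack, Cb, is the root.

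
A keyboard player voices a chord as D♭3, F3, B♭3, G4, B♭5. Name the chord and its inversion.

G half-diminished seventh, second inversion

Reducing to letter names: Db, F, Bb, G. These stack in thirds as G–Bb–Db–F — a G half-diminished seventh chord.
Db is the fifth of G half-diminished seventh; fifth in the bass means second inversion (figured bass 4/3).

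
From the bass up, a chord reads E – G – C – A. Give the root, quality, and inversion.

The distinct note names are E, G, C, A. Stacked in thirds they read A–C–E–G, which is a minor seventh chord on A.
E is the fifth of A minor seventh; fifth in the bass means second inversion (figured bass 4/3).

A minor seventh, second inversion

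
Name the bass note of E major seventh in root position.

E

E major seventh is E–G#–B–D#. Root position places the root in the bass: E.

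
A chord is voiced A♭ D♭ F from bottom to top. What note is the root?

The distinct letter names are Ab, Db, F. Arranged as a stack of thirds they read Db–F–Ab, so Db is the root (a Db major triad).

Db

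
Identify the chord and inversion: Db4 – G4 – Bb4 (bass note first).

G diminished, second inversion

Reducing to letter names: Db, G, Bb. These stack in thirds as G–Bb–Db — a G diminished triad.
The lowest note is Db, the fifth of the chord, so this is second inversion (figured bass 6/4).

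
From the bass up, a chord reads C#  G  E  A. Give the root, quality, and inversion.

Reducing to letter names: C#, G, E, A. These stack in thirds as A–C#–E–G — an A dominant seventh chord.
The lowest note is C#, the third of the chord, so this is first inversion (figured bass 6/5).

A dominant seventh, first inversion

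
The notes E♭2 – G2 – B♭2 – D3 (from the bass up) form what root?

Eb, G, Bb, D are the tones of an Eb major seventh chord (Eb–G–Bb–D), making Eb the root.

Eb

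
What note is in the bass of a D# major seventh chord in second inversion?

In second inversion the fifth is lowest. For D# major seventh (D#–F##–A#–C##) that is A#.

A#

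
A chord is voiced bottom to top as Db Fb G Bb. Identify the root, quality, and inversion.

G diminished seventh, second inversion

Reducing to letter names: Db, Fb, G, Bb. These stack in thirds as G–Bb–Db–Fb — a G diminished seventh chord.
Db is the fifth of G diminished seventh; fifth in the bass means second inversion (figured bass 4/3).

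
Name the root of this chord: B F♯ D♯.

B

B, F#, D# are the tones of a B major triad (B–D#–F#), making B the root.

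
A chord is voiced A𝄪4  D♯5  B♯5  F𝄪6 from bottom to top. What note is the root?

B#

The distinct letter names are A##, D#, B#, F##. Arranged as a stack of thirds they read B#–D#–F##–A##, so B# is the root (a B# minor-major seventh chord).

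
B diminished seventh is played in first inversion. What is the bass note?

D

In first inversion the third is lowest. For B diminished seventh (B–D–F–Ab) that is D.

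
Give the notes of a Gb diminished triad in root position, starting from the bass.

Spelling Gb diminished: Gb–Bbb–Dbb. In root position the root is bass, giving Gb, Bbb, Dbb from the bottom.

Gb, Bbb, Dbb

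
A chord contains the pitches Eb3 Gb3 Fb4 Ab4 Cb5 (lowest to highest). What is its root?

Reordering Eb, Gb, Fb, Ab, Cb into stacked thirds gives Fb–Ab–Cb–Eb–Gb; the bottom of that stack, Fb, is the root.

Fb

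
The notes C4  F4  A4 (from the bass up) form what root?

F

C, F, A are the tones of an F major triad (F–A–C), making F the root.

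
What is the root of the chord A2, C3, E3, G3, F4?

F

A, C, E, G, F are the tones of an F major ninth chord (F–A–C–E–G), making F the root.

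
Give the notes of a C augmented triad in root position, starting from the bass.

The chord tones are C–E–G#. With the root (C) lowest for root position: C, E, G#.

C, E, G#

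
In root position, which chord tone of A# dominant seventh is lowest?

In root position the root is lowest. For A# dominant seventh (A#–C##–E#–G#) that is A#.

A#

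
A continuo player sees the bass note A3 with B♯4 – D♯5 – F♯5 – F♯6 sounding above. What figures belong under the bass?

4/2

The notes A, B#, D#, F# stack in thirds as B#–D#–F#–A — a B# diminished seventh chord. The bass A is the seventh, so this is third inversion: figured 4/2.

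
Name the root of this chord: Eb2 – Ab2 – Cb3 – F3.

F

Reordering Eb, Ab, Cb, F into stacked thirds gives F–Ab–Cb–Eb; the bottom of that stack, F, is the root.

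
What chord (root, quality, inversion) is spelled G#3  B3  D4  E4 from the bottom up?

E dominant seventh, first inversion

The pitch classes G#, B, D, E arrange in thirds as E–G#–B–D: an E dominant seventh chord.
With the third (G#) in the bass, the chord is in first inversion (figured bass 6/5).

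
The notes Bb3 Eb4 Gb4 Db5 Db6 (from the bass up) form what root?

Eb

The distinct letter names are Bb, Eb, Gb, Db. Arranged as a stack of thirds they read Eb–Gb–Bb–Db, so Eb is the root (an Eb minor seventh chord).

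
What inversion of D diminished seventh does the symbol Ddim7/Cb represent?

third inversion

Ddim7/Cb means D diminished seventh with Cb in the bass. Cb is the seventh of D diminished seventh (D–F–Ab–Cb), so this is third inversion.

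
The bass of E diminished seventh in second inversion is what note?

In second inversion the fifth is lowest. For E diminished seventh (E–G–Bb–Db) that is Bb.

Bb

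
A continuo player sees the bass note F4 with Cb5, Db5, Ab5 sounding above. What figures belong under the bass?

6/5

The notes F, Cb, Db, Ab stack in thirds as Db–F–Ab–Cb — a Db dominant seventh chord. The bass F is the third, so this is first inversion: figured 6/5.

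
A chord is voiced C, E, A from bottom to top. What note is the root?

The distinct letter names are C, E, A. Arranged as a stack of thirds they read A–C–E, so A is the root (an A minor triad).

A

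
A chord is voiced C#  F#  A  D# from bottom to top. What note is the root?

D#

The distinct letter names are C#, F#, A, D#. Arranged as a stack of thirds they read D#–F#–A–C#, so D# is the root (a D# half-diminished seventh chord).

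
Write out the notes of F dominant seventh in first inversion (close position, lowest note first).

The chord tones are F–A–C–Eb. With the third (A) lowest for first inversion: A, C, Eb, F.

A, C, Eb, F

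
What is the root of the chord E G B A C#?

E, G, B, A, C# are the tones of an A dominant ninth chord (A–C#–E–G–B), making A the root.

A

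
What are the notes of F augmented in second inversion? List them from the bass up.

Spelling F augmented: F–A–C#. In second inversion the fifth is bass, giving C#, F, A from the bottom.

C#, F, A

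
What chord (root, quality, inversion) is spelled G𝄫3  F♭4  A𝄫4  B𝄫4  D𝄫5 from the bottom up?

Gbb major ninth, root position

Reducing to letter names: Gbb, Fb, Abb, Bbb, Dbb. These stack in thirds as Gbb–Bbb–Dbb–Fb–Abb — a Gbb major ninth chord.
Gbb is the root of Gbb major ninth; root in the bass means root position.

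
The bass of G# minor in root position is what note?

G#

The root of G# minor (G#–B–D#) is G#; that is the bass in root position.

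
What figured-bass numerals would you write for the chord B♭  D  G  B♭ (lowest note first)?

6

The notes Bb, D, G stack in thirds as G–Bb–D — a G minor triad. The bass Bb is the third, so this is first inversion: figured 6.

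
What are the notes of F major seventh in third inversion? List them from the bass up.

Spelling F major seventh: F–A–C–E. In third inversion the seventh is bass, giving E, F, A, C from the bottom.

E, F, A, C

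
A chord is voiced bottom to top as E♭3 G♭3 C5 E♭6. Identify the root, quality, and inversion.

The pitch classes Eb, Gb, C arrange in thirds as C–Eb–Gb: a C diminished triad.
Eb is the third of C diminished; third in the bass means first inversion (figured bass 6).

C diminished, first inversion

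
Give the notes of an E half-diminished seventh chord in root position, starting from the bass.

E, G, Bb, D

The chord tones are E–G–Bb–D. With the root (E) lowest for root position: E, G, Bb, D.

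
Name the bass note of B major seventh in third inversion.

B major seventh is B–D#–F#–A#. Third inversion places the seventh in the bass: A#.

A#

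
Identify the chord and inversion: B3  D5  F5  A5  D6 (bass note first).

B half-diminished seventh, root position

The pitch classes B, D, F, A arrange in thirds as B–D–F–A: a B half-diminished seventh chord.
The lowest note is B, the root of the chord, so this is root position (figured bass 7).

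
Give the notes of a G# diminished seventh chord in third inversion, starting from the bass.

The chord tones are G#–B–D–F. With the seventh (F) lowest for third inversion: F, G#, B, D.

F, G#, B, D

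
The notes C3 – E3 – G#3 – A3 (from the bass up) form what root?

C, E, G#, A are the tones of an A minor-major seventh chord (A–C–E–G#), making A the root.

A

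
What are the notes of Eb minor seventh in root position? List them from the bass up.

Spelling Eb minor seventh: Eb–Gb–Bb–Db. In root position the root is bass, giving Eb, Gb, Bb, Db from the bottom.

Eb, Gb, Bb, Db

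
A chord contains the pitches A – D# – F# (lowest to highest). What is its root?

D#

Reordering A, D#, F# into stacked thirds gives D#–F#–A; the bottom of that stack, D#, is the root.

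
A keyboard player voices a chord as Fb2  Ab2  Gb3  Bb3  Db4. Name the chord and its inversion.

The pitch classes Fb, Ab, Gb, Bb, Db arrange in thirds as Gb–Bb–Db–Fb–Ab: a Gb dominant ninth chord.
Fb is the seventh of Gb dominant ninth; seventh in the bass means third inversion.

Gb dominant ninth, third inversion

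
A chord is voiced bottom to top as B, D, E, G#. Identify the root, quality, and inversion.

The distinct note names are B, D, E, G#. Stacked in thirds they read E–G#–B–D, which is a dominant seventh chord on E.
With the fifth (B) in the bass, the chord is in second inversion (figured bass 4/3).

E dominant seventh, second inversion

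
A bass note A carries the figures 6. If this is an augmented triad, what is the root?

F

The figures 6 mean the third of the chord is in the bass. If A is the third of an augmented triad, the root is F (chord tones F–A–C#).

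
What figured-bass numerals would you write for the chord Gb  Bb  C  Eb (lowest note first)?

4/3

The notes Gb, Bb, C, Eb stack in thirds as C–Eb–Gb–Bb — a C half-diminished seventh chord. The bass Gb is the fifth, so this is second inversion: figured 4/3.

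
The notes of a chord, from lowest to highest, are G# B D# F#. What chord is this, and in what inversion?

G# minor seventh, root position

Reducing to letter names: G#, B, D#, F#. These stack in thirds as G#–B–D#–F# — a G# minor seventh chord.
The lowest note is G#, the root of the chord, so this is root position (figured bass 7).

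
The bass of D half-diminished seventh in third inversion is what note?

The seventh of D half-diminished seventh (D–F–Ab–C) is C; that is the bass in third inversion.

C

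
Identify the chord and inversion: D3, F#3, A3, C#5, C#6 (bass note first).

The distinct note names are D, F#, A, C#. Stacked in thirds they read D–F#–A–C#, which is a major seventh chord on D.
D is the root of D major seventh; root in the bass means root position (figured bass 7).

D major seventh, root position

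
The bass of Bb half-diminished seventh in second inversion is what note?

Bb half-diminished seventh is Bb–Db–Fb–Ab. Second inversion places the fifth in the bass: Fb.

Fb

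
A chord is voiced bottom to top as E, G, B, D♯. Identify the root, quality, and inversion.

Reducing to letter names: E, G, B, D#. These stack in thirds as E–G–B–D# — an E minor-major seventh chord.
The lowest note is E, the root of the chord, so this is root position (figured bass 7).

E minor-major seventh, root position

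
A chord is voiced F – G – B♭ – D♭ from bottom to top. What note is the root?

Reordering F, G, Bb, Db into stacked thirds gives G–Bb–Db–F; the bottom of that stack, G, is the root.

G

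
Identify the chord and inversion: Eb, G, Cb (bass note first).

Cb augmented, first inversion

The distinct note names are Eb, G, Cb. Stacked in thirds they read Cb–Eb–G, which is an augmented triad on Cb.
Eb is the third of Cb augmented; third in the bass means first inversion (figured bass 6).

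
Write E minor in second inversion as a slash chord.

Em/B

Second inversion of E minor has the fifth (B) in the bass. As a slash chord: Em/B.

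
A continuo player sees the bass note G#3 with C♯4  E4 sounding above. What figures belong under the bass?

The notes G#, C#, E stack in thirds as C#–E–G# — a C# minor triad. The bass G# is the fifth, so this is second inversion: figured 6/4.

6/4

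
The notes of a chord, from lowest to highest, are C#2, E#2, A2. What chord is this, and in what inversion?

The distinct note names are C#, E#, A. Stacked in thirds they read A–C#–E#, which is an augmented triad on A.
The lowest note is C#, the third of the chord, so this is first inversion (figured bass 6).

A augmented, first inversion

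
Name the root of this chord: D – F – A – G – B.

G

Reordering D, F, A, G, B into stacked thirds gives G–B–D–F–A; the bottom of that stack, G, is the root.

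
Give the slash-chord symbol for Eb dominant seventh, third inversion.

Third inversion of Eb dominant seventh has the seventh (Db) in the bass. As a slash chord: Eb7/Db.

Eb7/Db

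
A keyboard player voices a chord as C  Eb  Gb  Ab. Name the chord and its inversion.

Ab dominant seventh, first inversion

The pitch classes C, Eb, Gb, Ab arrange in thirds as Ab–C–Eb–Gb: an Ab dominant seventh chord.
The lowest note is C, the third of the chord, so this is first inversion (figured bass 6/5).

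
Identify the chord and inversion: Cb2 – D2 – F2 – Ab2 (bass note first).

Reducing to letter names: Cb, D, F, Ab. These stack in thirds as D–F–Ab–Cb — a D diminished seventh chord.
The lowest note is Cb, the seventh of the chord, so this is third inversion (figured bass 4/2).

D diminished seventh, third inversion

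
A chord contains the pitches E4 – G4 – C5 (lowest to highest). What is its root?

Reordering E, G, C into stacked thirds gives C–E–G; the bottom of that stack, C, is the root.

C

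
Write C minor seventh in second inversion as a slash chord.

Second inversion of C minor seventh has the fifth (G) in the bass. As a slash chord: Cm7/G.

Cm7/G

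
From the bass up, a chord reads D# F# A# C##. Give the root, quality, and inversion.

D# minor-major seventh, root position

The pitch classes D#, F#, A#, C## arrange in thirds as D#–F#–A#–C##: a D# minor-major seventh chord.
D# is the root of D# minor-major seventh; root in the bass means root position (figured bass 7).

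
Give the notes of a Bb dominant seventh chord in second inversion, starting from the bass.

F, Ab, Bb, D

Spelling Bb dominant seventh: Bb–D–F–Ab. In second inversion the fifth is bass, giving F, Ab, Bb, D from the bottom.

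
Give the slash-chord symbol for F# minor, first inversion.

First inversion of F# minor has the third (A) in the bass. As a slash chord: F#m/A.

F#m/A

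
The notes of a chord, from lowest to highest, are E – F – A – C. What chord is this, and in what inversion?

F major seventh, third inversion

Reducing to letter names: E, F, A, C. These stack in thirds as F–A–C–E — an F major seventh chord.
The lowest note is E, the seventh of the chord, so this is third inversion (figured bass 4/2).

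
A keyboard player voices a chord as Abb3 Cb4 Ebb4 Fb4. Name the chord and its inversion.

Fb minor seventh, first inversion

The pitch classes Abb, Cb, Ebb, Fb arrange in thirds as Fb–Abb–Cb–Ebb: an Fb minor seventh chord.
Abb is the third of Fb minor seventh; third in the bass means first inversion (figured bass 6/5).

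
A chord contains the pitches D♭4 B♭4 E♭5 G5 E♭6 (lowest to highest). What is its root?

Eb

The distinct letter names are Db, Bb, Eb, G. Arranged as a stack of thirds they read Eb–G–Bb–Db, so Eb is the root (an Eb dominant seventh chord).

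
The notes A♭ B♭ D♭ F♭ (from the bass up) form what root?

Ab, Bb, Db, Fb are the tones of a Bb half-diminished seventh chord (Bb–Db–Fb–Ab), making Bb the root.

Bb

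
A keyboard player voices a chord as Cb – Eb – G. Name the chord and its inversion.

Cb augmented, root position

The distinct note names are Cb, Eb, G. Stacked in thirds they read Cb–Eb–G, which is an augmented triad on Cb.
Cb is the root of Cb augmented; root in the bass means root position (figured bass 5/3).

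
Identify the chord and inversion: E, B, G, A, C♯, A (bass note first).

A dominant ninth, second inversion

Reducing to letter names: E, B, G, A, C#. These stack in thirds as A–C#–E–G–B — an A dominant ninth chord.
With the fifth (E) in the bass, the chord is in second inversion.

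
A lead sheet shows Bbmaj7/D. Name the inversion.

Bbmaj7/D means Bb major seventh with D in the bass. D is the third of Bb major seventh (Bb–D–F–A), so this is first inversion.

first inversion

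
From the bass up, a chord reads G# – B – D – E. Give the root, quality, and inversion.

E dominant seventh, first inversion

The distinct note names are G#, B, D, E. Stacked in thirds they read E–G#–B–D, which is a dominant seventh chord on E.
G# is the third of E dominant seventh; third in the bass means first inversion (figured bass 6/5).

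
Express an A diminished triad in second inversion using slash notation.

Adim/Eb

Second inversion of A diminished has the fifth (Eb) in the bass. As a slash chord: Adim/Eb.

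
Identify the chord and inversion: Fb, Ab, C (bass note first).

Fb augmented, root position

Reducing to letter names: Fb, Ab, C. These stack in thirds as Fb–Ab–C — an Fb augmented triad.
The lowest note is Fb, the root of the chord, so this is root position (figured bass 5/3).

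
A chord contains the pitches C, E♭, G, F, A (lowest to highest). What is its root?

Reordering C, Eb, G, F, A into stacked thirds gives F–A–C–Eb–G; the bottom of that stack, F, is the root.

F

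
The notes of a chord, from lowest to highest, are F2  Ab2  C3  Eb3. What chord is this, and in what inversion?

The distinct note names are F, Ab, C, Eb. Stacked in thirds they read F–Ab–C–Eb, which is a minor seventh chord on F.
With the root (F) in the bass, the chord is in root position (figured bass 7).

F minor seventh, root position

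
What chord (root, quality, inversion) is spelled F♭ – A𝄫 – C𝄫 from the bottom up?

Fb diminished, root position

The distinct note names are Fb, Abb, Cbb. Stacked in thirds they read Fb–Abb–Cbb, which is a diminished triad on Fb.
With the root (Fb) in the bass, the chord is in root position (figured bass 5/3).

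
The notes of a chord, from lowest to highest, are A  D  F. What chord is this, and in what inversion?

The distinct note names are A, D, F. Stacked in thirds they read D–F–A, which is a minor triad on D.
With the fifth (A) in the bass, the chord is in second inversion (figured bass 6/4).

D minor, second inversion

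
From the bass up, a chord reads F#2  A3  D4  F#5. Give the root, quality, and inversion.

D major, first inversion

The pitch classes F#, A, D arrange in thirds as D–F#–A: a D major triad.
The lowest note is F#, the third of the chord, so this is first inversion (figured bass 6).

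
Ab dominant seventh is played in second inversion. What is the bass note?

Ab dominant seventh is Ab–C–Eb–Gb. Second inversion places the fifth in the bass: Eb.

Eb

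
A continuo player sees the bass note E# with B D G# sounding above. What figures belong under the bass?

7

The notes E#, B, D, G# stack in thirds as E#–G#–B–D — an E# diminished seventh chord. The bass E# is the root, so this is root position: figured 7.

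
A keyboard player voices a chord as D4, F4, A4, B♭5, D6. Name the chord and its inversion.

Bb major seventh, first inversion

The distinct note names are D, F, A, Bb. Stacked in thirds they read Bb–D–F–A, which is a major seventh chord on Bb.
D is the third of Bb major seventh; third in the bass means first inversion (figured bass 6/5).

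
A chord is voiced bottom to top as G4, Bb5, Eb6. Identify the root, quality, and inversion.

Reducing to letter names: G, Bb, Eb. These stack in thirds as Eb–G–Bb — an Eb major triad.
With the third (G) in the bass, the chord is in first inversion (figured bass 6).

Eb major, first inversion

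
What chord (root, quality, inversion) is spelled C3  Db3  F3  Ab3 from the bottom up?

Db major seventh, third inversion

Reducing to letter names: C, Db, F, Ab. These stack in thirds as Db–F–Ab–C — a Db major seventh chord.
With the seventh (C) in the bass, the chord is in third inversion (figured bass 4/2).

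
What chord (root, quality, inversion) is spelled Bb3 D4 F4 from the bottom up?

The distinct note names are Bb, D, F. Stacked in thirds they read Bb–D–F, which is a major triad on Bb.
The lowest note is Bb, the root of the chord, so this is root position (figured bass 5/3).

Bb major, root position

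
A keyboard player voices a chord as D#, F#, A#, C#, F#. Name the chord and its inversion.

D# minor seventh, root position

The pitch classes D#, F#, A#, C# arrange in thirds as D#–F#–A#–C#: a D# minor seventh chord.
With the root (D#) in the bass, the chord is in root position (figured bass 7).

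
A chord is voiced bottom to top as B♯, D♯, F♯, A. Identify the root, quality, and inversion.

B# diminished seventh, root position

The pitch classes B#, D#, F#, A arrange in thirds as B#–D#–F#–A: a B# diminished seventh chord.
The lowest note is B#, the root of the chord, so this is root position (figured bass 7).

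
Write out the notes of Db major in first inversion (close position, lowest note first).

Spelling Db major: Db–F–Ab. In first inversion the third is bass, giving F, Ab, Db from the bottom.

F, Ab, Db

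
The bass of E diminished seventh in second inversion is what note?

E diminished seventh is E–G–Bb–Db. Second inversion places the fifth in the bass: Bb.

Bb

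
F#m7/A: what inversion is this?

F#m7/A means F# minor seventh with A in the bass. A is the third of F# minor seventh (F#–A–C#–E), so this is first inversion.

first inversion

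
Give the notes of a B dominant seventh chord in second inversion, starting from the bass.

F#, A, B, D#

Spelling B dominant seventh: B–D#–F#–A. In second inversion the fifth is bass, giving F#, A, B, D# from the bottom.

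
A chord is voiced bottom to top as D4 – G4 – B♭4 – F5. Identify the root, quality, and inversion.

The distinct note names are D, G, Bb, F. Stacked in thirds they read G–Bb–D–F, which is a minor seventh chord on G.
With the fifth (D) in the bass, the chord is in second inversion (figured bass 4/3).

G minor seventh, second inversion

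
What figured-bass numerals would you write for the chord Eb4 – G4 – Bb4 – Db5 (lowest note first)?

7

The notes Eb, G, Bb, Db stack in thirds as Eb–G–Bb–Db — an Eb dominant seventh chord. The bass Eb is the root, so this is root position: figured 7.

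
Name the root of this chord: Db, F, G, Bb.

G

The distinct letter names are Db, F, G, Bb. Arranged as a stack of thirds they read G–Bb–Db–F, so G is the root (a G half-diminished seventh chord).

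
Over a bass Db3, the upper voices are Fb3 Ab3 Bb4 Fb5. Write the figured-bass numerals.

6/5

The notes Db, Fb, Ab, Bb stack in thirds as Bb–Db–Fb–Ab — a Bb half-diminished seventh chord. The bass Db is the third, so this is first inversion: figured 6/5.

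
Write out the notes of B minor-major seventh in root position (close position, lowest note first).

B minor-major seventh is B–D–F#–A#. Root position puts the root (B) in the bass, with the remaining tones above: B, D, F#, A#.

B, D, F#, A#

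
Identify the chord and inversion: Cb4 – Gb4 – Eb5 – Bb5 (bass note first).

Cb major seventh, root position

Reducing to letter names: Cb, Gb, Eb, Bb. These stack in thirds as Cb–Eb–Gb–Bb — a Cb major seventh chord.
The lowest note is Cb, the root of the chord, so this is root position (figured bass 7).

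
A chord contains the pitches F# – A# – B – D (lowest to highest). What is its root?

The distinct letter names are F#, A#, B, D. Arranged as a stack of thirds they read B–D–F#–A#, so B is the root (a B minor-major seventh chord).

B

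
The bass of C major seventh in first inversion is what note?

E

The third of C major seventh (C–E–G–B) is E; that is the bass in first inversion.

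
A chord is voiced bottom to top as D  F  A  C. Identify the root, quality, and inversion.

Reducing to letter names: D, F, A, C. These stack in thirds as D–F–A–C — a D minor seventh chord.
With the root (D) in the bass, the chord is in root position (figured bass 7).

D minor seventh, root position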